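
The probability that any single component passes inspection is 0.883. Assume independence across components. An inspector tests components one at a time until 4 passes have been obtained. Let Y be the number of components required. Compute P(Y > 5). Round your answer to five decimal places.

0.10758

Needing more than 5 components ⇔ fewer than 4 successes in the first 5. With X ~ Binomial(5, 0.883), P(Y > 5) = P(X ≤ 3).
  k=0: C(5,0)·0.883^0·0.117^5 = 0.0000219
  k=1: C(5,1)·0.883^1·0.117^4 = 0.0008273
  k=2: C(5,2)·0.883^2·0.117^3 = 0.0124876
  k=3: C(5,3)·0.883^3·0.117^2 = 0.0942440
P(X ≤ 3) = 0.1075809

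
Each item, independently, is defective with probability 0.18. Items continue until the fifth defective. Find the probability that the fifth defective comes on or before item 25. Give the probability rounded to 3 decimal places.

0.477

Finishing within 25 items ⇔ at least 5 successes in the first 25. With X ~ Binomial(25, 0.18), P(Y ≤ 25) = 1 − P(X ≤ 4).
  k=0: C(25,0)·0.18^0·0.82^25 = 0.00700
  k=1: C(25,1)·0.18^1·0.82^24 = 0.03844
  k=2: C(25,2)·0.18^2·0.82^23 = 0.10125
  k=3: C(25,3)·0.18^3·0.82^22 = 0.17039
  k=4: C(25,4)·0.18^4·0.82^21 = 0.20572
1 − 0.52280 = 0.47720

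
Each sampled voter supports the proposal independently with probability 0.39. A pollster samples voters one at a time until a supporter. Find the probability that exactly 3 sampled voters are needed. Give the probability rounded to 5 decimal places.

0.14512

Geometric (trials to first success), p = 0.39.
P(Y = 3) = (1−p)^2 · p = 0.3721 · 0.39 = 0.1451190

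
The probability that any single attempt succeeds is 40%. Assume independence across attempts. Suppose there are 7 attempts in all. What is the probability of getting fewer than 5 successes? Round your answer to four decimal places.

0.9037

X ~ Binomial(7, 0.40); P(X ≤ 4) = Σ C(7,k) p^k (1−p)^(7−k) over k:
  k=0: C(7,0)·0.40^0·0.60^7 = 0.027994
  k=1: C(7,1)·0.40^1·0.60^6 = 0.130637
  k=2: C(7,2)·0.40^2·0.60^5 = 0.261274
  k=3: C(7,3)·0.40^3·0.60^4 = 0.290304
  k=4: C(7,4)·0.40^4·0.60^3 = 0.193536
Total = 0.903744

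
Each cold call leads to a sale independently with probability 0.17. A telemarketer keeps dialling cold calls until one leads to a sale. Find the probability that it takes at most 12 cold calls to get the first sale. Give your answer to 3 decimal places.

Y = number of cold calls to the first success; geometric, p = 0.17.
P(Y ≤ 12) = 1 − (1−p)^12 = 1 − 0.10689 = 0.89311

0.893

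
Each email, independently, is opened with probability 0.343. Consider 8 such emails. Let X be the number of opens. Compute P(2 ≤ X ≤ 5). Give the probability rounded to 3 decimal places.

X ~ Binomial(8, 0.343); P(2 ≤ X ≤ 5) = Σ C(8,k) p^k (1−p)^(8−k) over k:
  k=2: C(8,2)·0.343^2·0.657^6 = 0.26493
  k=3: C(8,3)·0.343^3·0.657^5 = 0.27663
  k=4: C(8,4)·0.343^4·0.657^4 = 0.18052
  k=5: C(8,5)·0.343^5·0.657^3 = 0.07540
Total = 0.79748

0.797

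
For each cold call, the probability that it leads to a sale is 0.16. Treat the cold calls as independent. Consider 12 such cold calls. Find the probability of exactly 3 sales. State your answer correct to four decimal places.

0.1876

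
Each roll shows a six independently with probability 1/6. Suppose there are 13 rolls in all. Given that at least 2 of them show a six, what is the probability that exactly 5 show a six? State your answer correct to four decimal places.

X ~ Binomial(13, 0.166667). Want P(X=5 | X≥2) = P(X=5) / P(X≥2).
P(X=5) = C(13,5)·0.166667^5·0.833333^8 = 0.038492
P(X≥2) = 1 − 0.093464 − 0.243006 = 0.663530
Ratio = 0.038492 / 0.663530 = 0.058011

0.0580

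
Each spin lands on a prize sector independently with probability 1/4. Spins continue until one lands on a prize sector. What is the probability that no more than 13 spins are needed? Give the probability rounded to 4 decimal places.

0.9762

Y = number of spins to the first success; geometric, p = 0.25.
P(Y ≤ 13) = 1 − (1−p)^13 = 1 − 0.023757 = 0.976243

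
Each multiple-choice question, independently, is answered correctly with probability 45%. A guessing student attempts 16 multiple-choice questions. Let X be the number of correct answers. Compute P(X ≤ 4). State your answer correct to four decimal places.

0.0853

X ~ Binomial(16, 0.45); P(X ≤ 4) = Σ C(16,k) p^k (1−p)^(16−k) over k:
  k=0: C(16,0)·0.45^0·0.55^16 = 0.000070
  k=1: C(16,1)·0.45^1·0.55^15 = 0.000918
  k=2: C(16,2)·0.45^2·0.55^14 = 0.005632
  k=3: C(16,3)·0.45^3·0.55^13 = 0.021505
  k=4: C(16,4)·0.45^4·0.55^12 = 0.057184
Total = 0.085309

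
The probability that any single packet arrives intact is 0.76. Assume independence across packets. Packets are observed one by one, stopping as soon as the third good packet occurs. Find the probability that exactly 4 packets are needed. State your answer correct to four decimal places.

Y = trial on which the third success occurs; negative binomial, r=3, p=0.76.
P(Y=4) = C(3,2) · p^3 · (1−p)^1
= 3 · 0.43898 · 0.24 = 0.316063

0.3161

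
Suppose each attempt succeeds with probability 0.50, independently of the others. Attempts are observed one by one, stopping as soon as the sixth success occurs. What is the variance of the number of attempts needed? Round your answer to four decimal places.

12.0000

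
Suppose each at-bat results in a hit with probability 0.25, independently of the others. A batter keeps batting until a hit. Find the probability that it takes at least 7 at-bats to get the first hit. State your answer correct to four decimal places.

0.1780

Y = number of at-bats to the first success; geometric, p = 0.25.
P(Y > 6) = P(first 6 all fail) = (1−p)^6 = 0.177979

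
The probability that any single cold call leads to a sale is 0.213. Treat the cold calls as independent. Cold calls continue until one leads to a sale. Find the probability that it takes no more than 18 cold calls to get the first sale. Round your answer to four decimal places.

Y = number of cold calls to the first success; geometric, p = 0.213.
P(Y ≤ 18) = 1 − (1−p)^18 = 1 − 0.013414 = 0.986586

0.9866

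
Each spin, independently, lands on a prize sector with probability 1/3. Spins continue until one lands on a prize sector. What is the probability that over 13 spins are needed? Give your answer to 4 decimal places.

0.0051

Y = number of spins to the first success; geometric, p = 0.333333.
P(Y > 13) = P(first 13 all fail) = (1−p)^13 = 0.005138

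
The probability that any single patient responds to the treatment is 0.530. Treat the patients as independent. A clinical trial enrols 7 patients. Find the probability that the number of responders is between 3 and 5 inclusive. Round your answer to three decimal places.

0.735

X ~ Binomial(7, 0.53); P(3 ≤ X ≤ 5) = Σ C(7,k) p^k (1−p)^(7−k) over k:
  k=3: C(7,3)·0.53^3·0.47^4 = 0.25427
  k=4: C(7,4)·0.53^4·0.47^3 = 0.28672
  k=5: C(7,5)·0.53^5·0.47^2 = 0.19400
Total = 0.73499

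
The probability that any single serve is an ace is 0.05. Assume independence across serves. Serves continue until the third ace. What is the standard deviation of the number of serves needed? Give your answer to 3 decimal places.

Y = total serves until the third success; negative binomial with r=3, p=0.05.
SD(Y) = √[r(1−p)/p²] = √(1140.00000) = 33.76389

33.764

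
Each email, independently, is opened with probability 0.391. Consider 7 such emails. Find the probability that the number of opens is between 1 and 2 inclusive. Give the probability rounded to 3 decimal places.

X ~ Binomial(7, 0.391); P(1 ≤ X ≤ 2) = Σ C(7,k) p^k (1−p)^(7−k) over k:
  k=1: C(7,1)·0.391^1·0.609^6 = 0.13963
  k=2: C(7,2)·0.391^2·0.609^5 = 0.26894
Total = 0.40857

0.409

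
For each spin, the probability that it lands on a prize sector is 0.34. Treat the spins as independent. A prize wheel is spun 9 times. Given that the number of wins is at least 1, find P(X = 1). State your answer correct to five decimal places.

X ~ Binomial(9, 0.34). Want P(X=1 | X≥1) = P(X=1) / P(X≥1).
P(X=1) = C(9,1)·0.34^1·0.66^8 = 0.1101724
P(X≥1) = 1 − 0.0237627 = 0.9762373
Ratio = 0.1101724 / 0.9762373 = 0.1128541

0.11285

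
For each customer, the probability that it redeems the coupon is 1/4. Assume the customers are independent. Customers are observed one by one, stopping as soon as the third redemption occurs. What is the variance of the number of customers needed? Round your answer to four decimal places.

36.0000

Y = total customers until the third success; negative binomial with r=3, p=0.25.
Var(Y) = r(1−p)/p² = 3·0.75 / 0.25² = 36.000000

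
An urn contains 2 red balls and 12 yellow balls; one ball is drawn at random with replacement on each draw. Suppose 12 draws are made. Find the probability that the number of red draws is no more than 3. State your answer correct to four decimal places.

0.9203

X ~ Binomial(12, 0.142857); P(X ≤ 3) = Σ C(12,k) p^k (1−p)^(12−k) over k:
  k=0: C(12,0)·0.142857^0·0.857143^12 = 0.157267
  k=1: C(12,1)·0.142857^1·0.857143^11 = 0.314535
  k=2: C(12,2)·0.142857^2·0.857143^10 = 0.288323
  k=3: C(12,3)·0.142857^3·0.857143^9 = 0.160180
Total = 0.920305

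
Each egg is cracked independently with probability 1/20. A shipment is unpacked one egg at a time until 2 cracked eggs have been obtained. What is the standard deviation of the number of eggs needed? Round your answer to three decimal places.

27.568

Y = total eggs until the second success; negative binomial with r=2, p=0.05.
SD(Y) = √[r(1−p)/p²] = √(760.00000) = 27.56810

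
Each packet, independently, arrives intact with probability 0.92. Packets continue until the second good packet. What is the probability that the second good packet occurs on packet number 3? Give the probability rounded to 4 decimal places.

Y = trial on which the second success occurs; negative binomial, r=2, p=0.92.
P(Y=3) = C(2,1) · p^2 · (1−p)^1
= 2 · 0.8464 · 0.08 = 0.135424

0.1354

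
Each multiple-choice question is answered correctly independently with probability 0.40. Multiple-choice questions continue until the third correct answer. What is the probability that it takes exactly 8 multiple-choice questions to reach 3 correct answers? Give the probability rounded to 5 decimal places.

0.10451

Y = trial on which the third success occurs; negative binomial, r=3, p=0.40.
P(Y=8) = C(7,2) · p^3 · (1−p)^5
= 21 · 0.064 · 0.07776 = 0.1045094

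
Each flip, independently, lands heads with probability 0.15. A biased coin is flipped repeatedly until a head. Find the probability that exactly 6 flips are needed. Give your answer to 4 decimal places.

Geometric (trials to first success), p = 0.15.
P(Y = 6) = (1−p)^5 · p = 0.44371 · 0.15 = 0.066556

0.0666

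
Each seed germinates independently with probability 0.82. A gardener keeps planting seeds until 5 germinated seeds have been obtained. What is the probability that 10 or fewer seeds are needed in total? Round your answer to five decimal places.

0.99633

Finishing within 10 seeds ⇔ at least 5 successes in the first 10. With X ~ Binomial(10, 0.82), P(Y ≤ 10) = 1 − P(X ≤ 4).
  k=0: C(10,0)·0.82^0·0.18^10 = 0.0000000
  k=1: C(10,1)·0.82^1·0.18^9 = 0.0000016
  k=2: C(10,2)·0.82^2·0.18^8 = 0.0000333
  k=3: C(10,3)·0.82^3·0.18^7 = 0.0004051
  k=4: C(10,4)·0.82^4·0.18^6 = 0.0032293
1 − 0.0036694 = 0.9963306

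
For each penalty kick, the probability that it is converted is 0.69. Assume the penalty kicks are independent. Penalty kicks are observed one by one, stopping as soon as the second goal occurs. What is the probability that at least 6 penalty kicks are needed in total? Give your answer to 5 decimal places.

0.03472

Needing more than 5 penalty kicks ⇔ fewer than 2 successes in the first 5. With X ~ Binomial(5, 0.69), P(Y > 5) = P(X ≤ 1).
  k=0: C(5,0)·0.69^0·0.31^5 = 0.0028629
  k=1: C(5,1)·0.69^1·0.31^4 = 0.0318615
P(X ≤ 1) = 0.0347244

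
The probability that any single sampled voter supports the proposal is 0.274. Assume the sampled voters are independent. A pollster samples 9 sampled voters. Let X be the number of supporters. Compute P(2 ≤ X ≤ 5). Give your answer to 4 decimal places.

0.7376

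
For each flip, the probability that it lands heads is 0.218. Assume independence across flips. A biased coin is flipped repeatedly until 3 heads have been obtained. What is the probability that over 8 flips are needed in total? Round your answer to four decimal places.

Needing more than 8 flips ⇔ fewer than 3 successes in the first 8. With X ~ Binomial(8, 0.218), P(Y > 8) = P(X ≤ 2).
  k=0: C(8,0)·0.218^0·0.782^8 = 0.139847
  k=1: C(8,1)·0.218^1·0.782^7 = 0.311884
  k=2: C(8,2)·0.218^2·0.782^6 = 0.304307
P(X ≤ 2) = 0.756038

0.7560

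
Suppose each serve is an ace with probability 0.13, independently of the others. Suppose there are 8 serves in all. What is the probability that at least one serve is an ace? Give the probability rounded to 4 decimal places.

0.6718

P(at least one) = 1 − P(none) = 1 − (1 − 0.13)^8
= 1 − 0.328212 = 0.671788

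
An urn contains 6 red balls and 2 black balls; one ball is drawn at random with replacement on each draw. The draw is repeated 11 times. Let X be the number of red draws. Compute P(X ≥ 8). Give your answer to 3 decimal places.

0.713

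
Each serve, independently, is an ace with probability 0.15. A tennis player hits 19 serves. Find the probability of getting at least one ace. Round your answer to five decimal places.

0.95440

P(at least one) = 1 − P(none) = 1 − (1 − 0.15)^19
= 1 − 0.0455994 = 0.9544006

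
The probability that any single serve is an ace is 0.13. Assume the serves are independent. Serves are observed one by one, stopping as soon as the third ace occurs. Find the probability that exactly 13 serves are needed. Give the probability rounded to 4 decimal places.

Y = trial on which the third success occurs; negative binomial, r=3, p=0.13.
P(Y=13) = C(12,2) · p^3 · (1−p)^10
= 66 · 0.002197 · 0.24842 = 0.036022

0.0360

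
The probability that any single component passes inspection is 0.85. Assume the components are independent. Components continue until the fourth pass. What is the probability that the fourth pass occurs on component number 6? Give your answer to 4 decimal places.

Y = trial on which the fourth success occurs; negative binomial, r=4, p=0.85.
P(Y=6) = C(5,3) · p^4 · (1−p)^2
= 10 · 0.52201 · 0.0225 = 0.117451

0.1175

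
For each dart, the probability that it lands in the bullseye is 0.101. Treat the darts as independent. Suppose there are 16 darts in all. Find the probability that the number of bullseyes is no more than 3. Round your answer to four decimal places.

0.9295

X ~ Binomial(16, 0.101); P(X ≤ 3) = Σ C(16,k) p^k (1−p)^(16−k) over k:
  k=0: C(16,0)·0.101^0·0.899^16 = 0.182035
  k=1: C(16,1)·0.101^1·0.899^15 = 0.327218
  k=2: C(16,2)·0.101^2·0.899^14 = 0.275715
  k=3: C(16,3)·0.101^3·0.899^13 = 0.144553
Total = 0.929521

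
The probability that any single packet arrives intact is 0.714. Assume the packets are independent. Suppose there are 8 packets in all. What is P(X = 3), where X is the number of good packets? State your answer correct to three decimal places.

X ~ Binomial(n=8, p=0.714).
P(X=3) = C(8,3) · p^3 · (1−p)^5
= 56 · 0.36399 · 0.0019135 = 0.03900

0.039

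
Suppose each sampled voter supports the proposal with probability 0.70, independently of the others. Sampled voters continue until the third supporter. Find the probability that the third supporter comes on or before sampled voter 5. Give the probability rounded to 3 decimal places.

0.837

Finishing within 5 sampled voters ⇔ at least 3 successes in the first 5. With X ~ Binomial(5, 0.70), P(Y ≤ 5) = 1 − P(X ≤ 2).
  k=0: C(5,0)·0.70^0·0.30^5 = 0.00243
  k=1: C(5,1)·0.70^1·0.30^4 = 0.02835
  k=2: C(5,2)·0.70^2·0.30^3 = 0.13230
1 − 0.16308 = 0.83692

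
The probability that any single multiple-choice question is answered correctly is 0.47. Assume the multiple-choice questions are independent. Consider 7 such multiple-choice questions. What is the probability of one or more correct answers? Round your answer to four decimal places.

0.9883

P(at least one) = 1 − P(none) = 1 − (1 − 0.47)^7
= 1 − 0.011747 = 0.988253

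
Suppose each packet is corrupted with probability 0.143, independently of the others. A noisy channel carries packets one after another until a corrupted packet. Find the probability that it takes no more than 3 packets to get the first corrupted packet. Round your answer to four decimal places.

Y = number of packets to the first success; geometric, p = 0.143.
P(Y ≤ 3) = 1 − (1−p)^3 = 1 − 0.629423 = 0.370577

0.3706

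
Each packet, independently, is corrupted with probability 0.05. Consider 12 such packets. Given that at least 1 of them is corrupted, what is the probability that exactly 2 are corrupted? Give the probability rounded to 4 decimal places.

X ~ Binomial(12, 0.05). Want P(X=2 | X≥1) = P(X=2) / P(X≥1).
P(X=2) = C(12,2)·0.05^2·0.95^10 = 0.098792
P(X≥1) = 1 − 0.540360 = 0.459640
Ratio = 0.098792 / 0.459640 = 0.214933

0.2149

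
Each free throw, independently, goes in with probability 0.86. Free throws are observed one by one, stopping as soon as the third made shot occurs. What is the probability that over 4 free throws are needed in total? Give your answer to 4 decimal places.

Needing more than 4 free throws ⇔ fewer than 3 successes in the first 4. With X ~ Binomial(4, 0.86), P(Y > 4) = P(X ≤ 2).
  k=0: C(4,0)·0.86^0·0.14^4 = 0.000384
  k=1: C(4,1)·0.86^1·0.14^3 = 0.009439
  k=2: C(4,2)·0.86^2·0.14^2 = 0.086977
P(X ≤ 2) = 0.096800

0.0968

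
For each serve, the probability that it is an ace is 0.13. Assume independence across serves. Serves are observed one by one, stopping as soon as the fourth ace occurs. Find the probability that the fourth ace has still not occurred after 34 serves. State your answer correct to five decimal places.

0.33878

Needing more than 34 serves ⇔ fewer than 4 successes in the first 34. With X ~ Binomial(34, 0.13), P(Y > 34) = P(X ≤ 3).
  k=0: C(34,0)·0.13^0·0.87^34 = 0.0087832
  k=1: C(34,1)·0.13^1·0.87^33 = 0.0446229
  k=2: C(34,2)·0.13^2·0.87^32 = 0.1100185
  k=3: C(34,3)·0.13^3·0.87^31 = 0.1753551
P(X ≤ 3) = 0.3387797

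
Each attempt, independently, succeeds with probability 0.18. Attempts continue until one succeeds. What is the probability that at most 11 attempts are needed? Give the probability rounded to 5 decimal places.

Y = number of attempts to the first success; geometric, p = 0.18.
P(Y ≤ 11) = 1 − (1−p)^11 = 1 − 0.1127074 = 0.8872926

0.88729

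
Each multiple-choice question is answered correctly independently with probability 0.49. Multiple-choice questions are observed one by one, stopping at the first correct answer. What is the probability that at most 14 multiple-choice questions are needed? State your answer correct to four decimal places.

0.9999

Y = number of multiple-choice questions to the first success; geometric, p = 0.49.
P(Y ≤ 14) = 1 − (1−p)^14 = 1 − 0.000081 = 0.999919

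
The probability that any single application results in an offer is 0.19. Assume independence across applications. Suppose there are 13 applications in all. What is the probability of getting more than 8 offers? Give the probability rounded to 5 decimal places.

0.00011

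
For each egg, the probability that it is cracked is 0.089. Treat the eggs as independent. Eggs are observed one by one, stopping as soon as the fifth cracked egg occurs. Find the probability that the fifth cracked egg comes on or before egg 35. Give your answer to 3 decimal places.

0.197

Finishing within 35 eggs ⇔ at least 5 successes in the first 35. With X ~ Binomial(35, 0.089), P(Y ≤ 35) = 1 − P(X ≤ 4).
  k=0: C(35,0)·0.089^0·0.911^35 = 0.03830
  k=1: C(35,1)·0.089^1·0.911^34 = 0.13094
  k=2: C(35,2)·0.089^2·0.911^33 = 0.21747
  k=3: C(35,3)·0.089^3·0.911^32 = 0.23370
  k=4: C(35,4)·0.089^4·0.911^31 = 0.18265
1 − 0.80307 = 0.19693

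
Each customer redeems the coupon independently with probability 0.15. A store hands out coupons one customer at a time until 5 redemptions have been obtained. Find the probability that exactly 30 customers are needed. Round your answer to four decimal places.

Y = trial on which the fifth success occurs; negative binomial, r=5, p=0.15.
P(Y=30) = C(29,4) · p^5 · (1−p)^25
= 23751 · 7.5937e-05 · 0.017198 = 0.031018

0.0310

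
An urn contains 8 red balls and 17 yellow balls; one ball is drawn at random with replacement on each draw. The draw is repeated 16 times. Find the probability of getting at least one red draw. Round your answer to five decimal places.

0.99791

P(at least one) = 1 − P(none) = 1 − (1 − 0.32)^16
= 1 − 0.0020900 = 0.9979100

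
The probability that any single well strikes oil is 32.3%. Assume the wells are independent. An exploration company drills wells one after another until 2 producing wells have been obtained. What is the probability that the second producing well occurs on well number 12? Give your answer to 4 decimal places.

Y = trial on which the second success occurs; negative binomial, r=2, p=0.323.
P(Y=12) = C(11,1) · p^2 · (1−p)^10
= 11 · 0.10433 · 0.020225 = 0.023210

0.0232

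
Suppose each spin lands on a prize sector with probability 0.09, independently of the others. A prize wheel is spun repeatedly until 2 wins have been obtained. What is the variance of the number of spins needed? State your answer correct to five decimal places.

Y = total spins until the second success; negative binomial with r=2, p=0.09.
Var(Y) = r(1−p)/p² = 2·0.91 / 0.09² = 224.6913580

224.69136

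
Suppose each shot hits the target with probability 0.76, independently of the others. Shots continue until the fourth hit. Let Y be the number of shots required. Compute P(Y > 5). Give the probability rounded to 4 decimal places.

Needing more than 5 shots ⇔ fewer than 4 successes in the first 5. With X ~ Binomial(5, 0.76), P(Y > 5) = P(X ≤ 3).
  k=0: C(5,0)·0.76^0·0.24^5 = 0.000796
  k=1: C(5,1)·0.76^1·0.24^4 = 0.012607
  k=2: C(5,2)·0.76^2·0.24^3 = 0.079847
  k=3: C(5,3)·0.76^3·0.24^2 = 0.252850
P(X ≤ 3) = 0.346101

0.3461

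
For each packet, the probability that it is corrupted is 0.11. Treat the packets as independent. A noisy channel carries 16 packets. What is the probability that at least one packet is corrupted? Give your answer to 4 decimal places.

0.8450

P(at least one) = 1 − P(none) = 1 − (1 − 0.11)^16
= 1 − 0.154967 = 0.845033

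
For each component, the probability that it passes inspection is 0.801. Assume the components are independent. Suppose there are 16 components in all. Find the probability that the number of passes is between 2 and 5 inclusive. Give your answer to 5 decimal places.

0.00003

X ~ Binomial(16, 0.801); P(2 ≤ X ≤ 5) = Σ C(16,k) p^k (1−p)^(16−k) over k:
  k=2: C(16,2)·0.801^2·0.199^14 = 0.0000000
  k=3: C(16,3)·0.801^3·0.199^13 = 0.0000002
  k=4: C(16,4)·0.801^4·0.199^12 = 0.0000029
  k=5: C(16,5)·0.801^5·0.199^11 = 0.0000279
Total = 0.0000310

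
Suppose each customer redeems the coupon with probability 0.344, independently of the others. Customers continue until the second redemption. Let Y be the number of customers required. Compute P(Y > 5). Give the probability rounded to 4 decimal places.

Needing more than 5 customers ⇔ fewer than 2 successes in the first 5. With X ~ Binomial(5, 0.344), P(Y > 5) = P(X ≤ 1).
  k=0: C(5,0)·0.344^0·0.656^5 = 0.121484
  k=1: C(5,1)·0.344^1·0.656^4 = 0.318525
P(X ≤ 1) = 0.440009

0.4400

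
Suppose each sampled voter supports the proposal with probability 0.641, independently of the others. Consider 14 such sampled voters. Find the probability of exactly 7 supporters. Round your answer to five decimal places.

X ~ Binomial(n=14, p=0.641).
P(X=7) = C(14,7) · p^7 · (1−p)^7
= 3432 · 0.044464 · 0.00076853 = 0.1172775

0.11728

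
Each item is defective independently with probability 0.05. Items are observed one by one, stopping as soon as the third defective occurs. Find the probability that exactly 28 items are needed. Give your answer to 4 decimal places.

Y = trial on which the third success occurs; negative binomial, r=3, p=0.05.
P(Y=28) = C(27,2) · p^3 · (1−p)^25
= 351 · 0.000125 · 0.27739 = 0.012170

0.0122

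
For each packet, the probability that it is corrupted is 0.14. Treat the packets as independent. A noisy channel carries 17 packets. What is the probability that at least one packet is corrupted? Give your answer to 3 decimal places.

0.923

P(at least one) = 1 − P(none) = 1 − (1 − 0.14)^17
= 1 − 0.07700 = 0.92300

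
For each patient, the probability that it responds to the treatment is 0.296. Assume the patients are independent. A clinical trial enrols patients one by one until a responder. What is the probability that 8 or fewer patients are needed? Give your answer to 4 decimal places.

Y = number of patients to the first success; geometric, p = 0.296.
P(Y ≤ 8) = 1 − (1−p)^8 = 1 − 0.060337 = 0.939663

0.9397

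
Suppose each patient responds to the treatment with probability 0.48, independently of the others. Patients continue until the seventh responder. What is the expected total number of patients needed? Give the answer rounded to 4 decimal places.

Y = total patients until the seventh success; negative binomial with r=7, p=0.48.
E[Y] = r / p = 7 / 0.48 = 14.583333

14.5833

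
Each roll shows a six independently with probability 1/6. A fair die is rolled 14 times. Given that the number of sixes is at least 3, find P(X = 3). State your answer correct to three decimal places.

0.539

X ~ Binomial(14, 0.166667). Want P(X=3 | X≥3) = P(X=3) / P(X≥3).
P(X=3) = C(14,3)·0.166667^3·0.833333^11 = 0.22681
P(X≥3) = 1 − 0.07789 − 0.21808 − 0.28351 = 0.42052
Ratio = 0.22681 / 0.42052 = 0.53934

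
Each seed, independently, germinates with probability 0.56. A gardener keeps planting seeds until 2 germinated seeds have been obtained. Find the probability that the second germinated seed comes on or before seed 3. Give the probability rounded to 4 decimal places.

0.5896

Finishing within 3 seeds ⇔ at least 2 successes in the first 3. With X ~ Binomial(3, 0.56), P(Y ≤ 3) = 1 − P(X ≤ 1).
  k=0: C(3,0)·0.56^0·0.44^3 = 0.085184
  k=1: C(3,1)·0.56^1·0.44^2 = 0.325248
1 − 0.410432 = 0.589568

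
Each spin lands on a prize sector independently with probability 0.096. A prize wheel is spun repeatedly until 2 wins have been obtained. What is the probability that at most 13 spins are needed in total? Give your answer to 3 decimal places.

Finishing within 13 spins ⇔ at least 2 successes in the first 13. With X ~ Binomial(13, 0.096), P(Y ≤ 13) = 1 − P(X ≤ 1).
  k=0: C(13,0)·0.096^0·0.904^13 = 0.26927
  k=1: C(13,1)·0.096^1·0.904^12 = 0.37174
1 − 0.64101 = 0.35899

0.359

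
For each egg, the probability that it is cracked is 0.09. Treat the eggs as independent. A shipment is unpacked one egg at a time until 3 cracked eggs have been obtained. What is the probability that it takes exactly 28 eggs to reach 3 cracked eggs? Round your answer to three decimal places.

Y = trial on which the third success occurs; negative binomial, r=3, p=0.09.
P(Y=28) = C(27,2) · p^3 · (1−p)^25
= 351 · 0.000729 · 0.094631 = 0.02421

0.024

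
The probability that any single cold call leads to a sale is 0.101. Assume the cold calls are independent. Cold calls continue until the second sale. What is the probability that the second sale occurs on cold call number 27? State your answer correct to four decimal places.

Y = trial on which the second success occurs; negative binomial, r=2, p=0.101.
P(Y=27) = C(26,1) · p^2 · (1−p)^25
= 26 · 0.010201 · 0.069822 = 0.018519

0.0185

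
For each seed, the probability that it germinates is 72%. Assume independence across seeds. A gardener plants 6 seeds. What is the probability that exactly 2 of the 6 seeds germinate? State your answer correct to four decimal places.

X ~ Binomial(n=6, p=0.72).
P(X=2) = C(6,2) · p^2 · (1−p)^4
= 15 · 0.5184 · 0.0061466 = 0.047796

0.0478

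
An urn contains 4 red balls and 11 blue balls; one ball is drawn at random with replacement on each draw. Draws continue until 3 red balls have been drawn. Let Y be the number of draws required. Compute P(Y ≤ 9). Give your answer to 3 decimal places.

0.446

Finishing within 9 draws ⇔ at least 3 successes in the first 9. With X ~ Binomial(9, 0.266667), P(Y ≤ 9) = 1 − P(X ≤ 2).
  k=0: C(9,0)·0.266667^0·0.733333^9 = 0.06134
  k=1: C(9,1)·0.266667^1·0.733333^8 = 0.20073
  k=2: C(9,2)·0.266667^2·0.733333^7 = 0.29198
1 − 0.55405 = 0.44595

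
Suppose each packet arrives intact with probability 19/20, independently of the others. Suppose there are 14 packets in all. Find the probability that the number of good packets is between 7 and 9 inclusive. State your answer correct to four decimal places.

0.0004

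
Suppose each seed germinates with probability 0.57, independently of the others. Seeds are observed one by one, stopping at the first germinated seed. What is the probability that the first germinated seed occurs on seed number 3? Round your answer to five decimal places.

Geometric (trials to first success), p = 0.57.
P(Y = 3) = (1−p)^2 · p = 0.1849 · 0.57 = 0.1053930

0.10539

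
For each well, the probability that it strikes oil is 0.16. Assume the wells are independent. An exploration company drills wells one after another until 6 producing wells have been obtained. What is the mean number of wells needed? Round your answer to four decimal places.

37.5000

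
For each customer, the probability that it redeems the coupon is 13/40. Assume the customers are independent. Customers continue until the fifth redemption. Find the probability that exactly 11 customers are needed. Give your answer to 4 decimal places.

0.0720

Y = trial on which the fifth success occurs; negative binomial, r=5, p=0.325.
P(Y=11) = C(10,4) · p^5 · (1−p)^6
= 210 · 0.0036259 · 0.094585 = 0.072021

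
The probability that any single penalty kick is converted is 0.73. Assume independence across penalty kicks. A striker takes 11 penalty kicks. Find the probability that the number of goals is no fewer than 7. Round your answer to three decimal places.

X ~ Binomial(11, 0.73); P(X ≥ 7) = Σ C(11,k) p^k (1−p)^(11−k) over k:
  k=7: C(11,7)·0.73^7·0.27^4 = 0.19374
  k=8: C(11,8)·0.73^8·0.27^3 = 0.26191
  k=9: C(11,9)·0.73^9·0.27^2 = 0.23605
  k=10: C(11,10)·0.73^10·0.27^1 = 0.12764
  k=11: C(11,11)·0.73^11·0.27^0 = 0.03137
Total = 0.85072

0.851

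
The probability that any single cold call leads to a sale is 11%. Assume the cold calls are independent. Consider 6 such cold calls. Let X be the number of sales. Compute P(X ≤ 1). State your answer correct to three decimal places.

X ~ Binomial(6, 0.11); P(X ≤ 1) = Σ C(6,k) p^k (1−p)^(6−k) over k:
  k=0: C(6,0)·0.11^0·0.89^6 = 0.49698
  k=1: C(6,1)·0.11^1·0.89^5 = 0.36855
Total = 0.86553

0.866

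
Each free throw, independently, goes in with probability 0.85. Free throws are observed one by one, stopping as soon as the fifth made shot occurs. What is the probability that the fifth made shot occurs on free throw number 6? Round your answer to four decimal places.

Y = trial on which the fifth success occurs; negative binomial, r=5, p=0.85.
P(Y=6) = C(5,4) · p^5 · (1−p)^1
= 5 · 0.44371 · 0.15 = 0.332779

0.3328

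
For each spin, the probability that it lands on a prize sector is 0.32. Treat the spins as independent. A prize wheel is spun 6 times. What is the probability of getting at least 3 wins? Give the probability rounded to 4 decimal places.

0.2936

X ~ Binomial(6, 0.32); P(X ≥ 3) = Σ C(6,k) p^k (1−p)^(6−k) over k:
  k=3: C(6,3)·0.32^3·0.68^3 = 0.206066
  k=4: C(6,4)·0.32^4·0.68^2 = 0.072729
  k=5: C(6,5)·0.32^5·0.68^1 = 0.013690
  k=6: C(6,6)·0.32^6·0.68^0 = 0.001074
Total = 0.293559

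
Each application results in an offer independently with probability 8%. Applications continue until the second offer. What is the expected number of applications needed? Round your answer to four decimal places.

Y = total applications until the second success; negative binomial with r=2, p=0.08.
E[Y] = r / p = 2 / 0.08 = 25.000000

25.0000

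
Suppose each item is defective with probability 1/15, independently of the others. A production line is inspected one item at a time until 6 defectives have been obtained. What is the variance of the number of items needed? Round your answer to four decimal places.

1260.0000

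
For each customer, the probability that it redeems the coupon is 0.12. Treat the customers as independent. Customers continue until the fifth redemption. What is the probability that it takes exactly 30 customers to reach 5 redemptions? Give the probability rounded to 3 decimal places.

0.024

Y = trial on which the fifth success occurs; negative binomial, r=5, p=0.12.
P(Y=30) = C(29,4) · p^5 · (1−p)^25
= 23751 · 2.4883e-05 · 0.040932 = 0.02419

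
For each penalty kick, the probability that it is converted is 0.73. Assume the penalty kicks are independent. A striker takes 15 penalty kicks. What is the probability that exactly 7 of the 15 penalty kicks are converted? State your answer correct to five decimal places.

0.02008

X ~ Binomial(n=15, p=0.73).
P(X=7) = C(15,7) · p^7 · (1−p)^8
= 6435 · 0.11047 · 2.8243e-05 = 0.0200779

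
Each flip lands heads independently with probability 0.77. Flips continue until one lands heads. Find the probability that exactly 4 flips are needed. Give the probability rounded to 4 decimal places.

Geometric (trials to first success), p = 0.77.
P(Y = 4) = (1−p)^3 · p = 0.012167 · 0.77 = 0.009369

0.0094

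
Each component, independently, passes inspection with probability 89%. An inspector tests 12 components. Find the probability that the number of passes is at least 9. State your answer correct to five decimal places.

0.96492

X ~ Binomial(12, 0.89); P(X ≥ 9) = Σ C(12,k) p^k (1−p)^(12−k) over k:
  k=9: C(12,9)·0.89^9·0.11^3 = 0.1025914
  k=10: C(12,10)·0.89^10·0.11^2 = 0.2490172
  k=11: C(12,11)·0.89^11·0.11^1 = 0.3663228
  k=12: C(12,12)·0.89^12·0.11^0 = 0.2469904
Total = 0.9649218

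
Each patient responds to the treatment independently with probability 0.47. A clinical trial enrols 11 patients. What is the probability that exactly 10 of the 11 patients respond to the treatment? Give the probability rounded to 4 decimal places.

0.0031

X ~ Binomial(n=11, p=0.47).
P(X=10) = C(11,10) · p^10 · (1−p)^1
= 11 · 0.00052599 · 0.53 = 0.003067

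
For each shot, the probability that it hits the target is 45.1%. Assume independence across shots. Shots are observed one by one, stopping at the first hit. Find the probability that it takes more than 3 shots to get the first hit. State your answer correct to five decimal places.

0.16547

Y = number of shots to the first success; geometric, p = 0.451.
P(Y > 3) = P(first 3 all fail) = (1−p)^3 = 0.1654691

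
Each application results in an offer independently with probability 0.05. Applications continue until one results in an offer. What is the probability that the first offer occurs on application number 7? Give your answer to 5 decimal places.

Geometric (trials to first success), p = 0.05.
P(Y = 7) = (1−p)^6 · p = 0.73509 · 0.05 = 0.0367546

0.03675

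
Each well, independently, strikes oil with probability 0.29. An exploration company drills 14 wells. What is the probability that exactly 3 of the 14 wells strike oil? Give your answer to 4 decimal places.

0.2052

X ~ Binomial(n=14, p=0.29).
P(X=3) = C(14,3) · p^3 · (1−p)^11
= 364 · 0.024389 · 0.023112 = 0.205181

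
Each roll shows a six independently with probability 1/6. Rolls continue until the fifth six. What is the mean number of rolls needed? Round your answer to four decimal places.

30.0000

Y = total rolls until the fifth success; negative binomial with r=5, p=0.166667.
E[Y] = r / p = 5 / 0.166667 = 30.000000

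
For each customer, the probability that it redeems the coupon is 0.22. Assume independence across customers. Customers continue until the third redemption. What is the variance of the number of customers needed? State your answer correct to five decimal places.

Y = total customers until the third success; negative binomial with r=3, p=0.22.
Var(Y) = r(1−p)/p² = 3·0.78 / 0.22² = 48.3471074

48.34711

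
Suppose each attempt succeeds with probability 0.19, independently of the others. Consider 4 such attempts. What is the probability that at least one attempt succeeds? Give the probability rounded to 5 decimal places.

0.56953

P(at least one) = 1 − P(none) = 1 − (1 − 0.19)^4
= 1 − 0.4304672 = 0.5695328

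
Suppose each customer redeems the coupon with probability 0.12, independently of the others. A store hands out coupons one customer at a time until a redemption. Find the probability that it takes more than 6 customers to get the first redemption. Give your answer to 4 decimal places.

Y = number of customers to the first success; geometric, p = 0.12.
P(Y > 6) = P(first 6 all fail) = (1−p)^6 = 0.464404

0.4644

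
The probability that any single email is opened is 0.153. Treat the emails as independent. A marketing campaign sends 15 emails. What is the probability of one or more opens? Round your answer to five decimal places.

0.91716

P(at least one) = 1 − P(none) = 1 − (1 − 0.153)^15
= 1 − 0.0828421 = 0.9171579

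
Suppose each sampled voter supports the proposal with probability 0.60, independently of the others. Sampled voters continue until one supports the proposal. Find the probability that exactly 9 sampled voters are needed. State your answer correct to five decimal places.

0.00039

Geometric (trials to first success), p = 0.60.
P(Y = 9) = (1−p)^8 · p = 0.00065536 · 0.60 = 0.0003932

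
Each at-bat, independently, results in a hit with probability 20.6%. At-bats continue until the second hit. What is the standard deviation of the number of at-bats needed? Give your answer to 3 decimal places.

Y = total at-bats until the second success; negative binomial with r=2, p=0.206.
SD(Y) = √[r(1−p)/p²] = √(37.42106) = 6.11728

6.117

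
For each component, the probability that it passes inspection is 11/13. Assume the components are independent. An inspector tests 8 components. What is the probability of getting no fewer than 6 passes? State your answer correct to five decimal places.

X ~ Binomial(8, 0.846154); P(X ≥ 6) = Σ C(8,k) p^k (1−p)^(8−k) over k:
  k=6: C(8,6)·0.846154^6·0.153846^2 = 0.2432357
  k=7: C(8,7)·0.846154^7·0.153846^1 = 0.3822275
  k=8: C(8,8)·0.846154^8·0.153846^0 = 0.2627814
Total = 0.8882447

0.88824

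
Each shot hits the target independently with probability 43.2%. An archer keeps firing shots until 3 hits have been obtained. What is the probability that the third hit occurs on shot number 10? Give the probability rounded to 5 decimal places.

Y = trial on which the third success occurs; negative binomial, r=3, p=0.432.
P(Y=10) = C(9,2) · p^3 · (1−p)^7
= 36 · 0.080622 · 0.019074 = 0.0553595

0.05536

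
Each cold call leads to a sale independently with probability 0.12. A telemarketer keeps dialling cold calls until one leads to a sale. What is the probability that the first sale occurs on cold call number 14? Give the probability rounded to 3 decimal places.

Geometric (trials to first success), p = 0.12.
P(Y = 14) = (1−p)^13 · p = 0.18979 · 0.12 = 0.02277

0.023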